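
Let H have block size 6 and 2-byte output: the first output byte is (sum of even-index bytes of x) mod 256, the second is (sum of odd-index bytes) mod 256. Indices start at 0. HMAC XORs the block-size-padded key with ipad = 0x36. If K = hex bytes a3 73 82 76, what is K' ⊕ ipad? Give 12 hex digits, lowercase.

Key hex bytes a3 73 82 76 is 4 bytes ≤ B = 6; zero-pad to 6 bytes: K' = a3 73 82 76 00 00.
XOR each byte with 0x36: a3⊕36=95, 73⊕36=45, 82⊕36=b4, 76⊕36=40, 00⊕36=36, 00⊕36=36.

9545b4403636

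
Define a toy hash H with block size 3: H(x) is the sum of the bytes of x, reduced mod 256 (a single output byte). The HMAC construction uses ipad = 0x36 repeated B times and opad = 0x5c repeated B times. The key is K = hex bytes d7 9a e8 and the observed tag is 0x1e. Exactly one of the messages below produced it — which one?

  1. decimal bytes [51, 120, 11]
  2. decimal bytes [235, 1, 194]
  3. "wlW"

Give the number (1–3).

Key hex bytes d7 9a e8 is exactly B = 3 bytes: K' = d7 9a e8.
K' ⊕ ipad = e1 ac de; K' ⊕ opad = 8b c6 b4.
m1: inner = H(e1 ac de 33 78 0b) = 21; tag = H(8b c6 b4 21) = 26
m2: inner = H(e1 ac de eb 01 c2) = 19; tag = H(8b c6 b4 19) = 1e ← matches
m3: inner = H(e1 ac de 77 6c 57) = a5; tag = H(8b c6 b4 a5) = aa

2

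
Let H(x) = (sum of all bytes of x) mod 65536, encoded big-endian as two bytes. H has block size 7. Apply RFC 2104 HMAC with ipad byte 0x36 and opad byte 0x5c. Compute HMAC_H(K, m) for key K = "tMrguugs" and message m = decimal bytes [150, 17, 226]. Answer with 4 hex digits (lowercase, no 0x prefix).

Key "tMrguugs" = 74 4d 72 67 75 75 67 73 is 8 bytes > B = 7, so hash it first: H(key) = 03 5e, then zero-pad to 7 bytes: K' = 03 5e 00 00 00 00 00.
K' ⊕ ipad = 35 68 36 36 36 36 36.  K' ⊕ opad = 5f 02 5c 5c 5c 5c 5c.
Inner input = (K'⊕ipad) ∥ m = 35 68 36 36 36 36 36 ∥ 96 11 e2.
Inner hash: sum = 53+104+54+54+54+54+54+150+17+226 = 820 → 03 34.
Outer input = (K'⊕opad) ∥ inner = 5f 02 5c 5c 5c 5c 5c ∥ 03 34.
Outer hash (tag): sum = 95+2+92+92+92+92+92+3+52 = 612 → 02 64.

0264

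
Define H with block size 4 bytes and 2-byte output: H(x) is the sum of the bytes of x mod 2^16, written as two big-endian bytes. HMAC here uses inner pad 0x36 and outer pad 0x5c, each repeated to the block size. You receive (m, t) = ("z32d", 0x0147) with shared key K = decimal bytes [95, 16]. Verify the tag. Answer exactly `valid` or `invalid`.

valid

Key decimal bytes [95, 16] = 5f 10 is 2 bytes ≤ B = 4; zero-pad to 4 bytes: K' = 5f 10 00 00.
K' ⊕ ipad = 69 26 36 36; K' ⊕ opad = 03 4c 5c 5c.
Inner hash: sum = 105+38+54+54+122+51+50+100 = 574 → 02 3e.
Outer hash (recomputed tag): sum = 3+76+92+92+2+62 = 327 → 01 47.
Recomputed tag = 0147; claimed = 0147 → match.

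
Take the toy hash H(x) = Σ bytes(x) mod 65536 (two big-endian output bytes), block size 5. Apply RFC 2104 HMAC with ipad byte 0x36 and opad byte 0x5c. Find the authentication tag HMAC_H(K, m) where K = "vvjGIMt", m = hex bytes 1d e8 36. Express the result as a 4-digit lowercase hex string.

Key "vvjGIMt" = 76 76 6a 47 49 4d 74 is 7 bytes > B = 5, so hash it first: H(key) = 02 a7, then zero-pad to 5 bytes: K' = 02 a7 00 00 00.
K' ⊕ ipad = 34 91 36 36 36.  K' ⊕ opad = 5e fb 5c 5c 5c.
Inner input = (K'⊕ipad) ∥ m = 34 91 36 36 36 ∥ 1d e8 36.
Inner hash: sum = 52+145+54+54+54+29+232+54 = 674 → 02 a2.
Outer input = (K'⊕opad) ∥ inner = 5e fb 5c 5c 5c ∥ 02 a2.
Outer hash (tag): sum = 94+251+92+92+92+2+162 = 785 → 03 11.

0311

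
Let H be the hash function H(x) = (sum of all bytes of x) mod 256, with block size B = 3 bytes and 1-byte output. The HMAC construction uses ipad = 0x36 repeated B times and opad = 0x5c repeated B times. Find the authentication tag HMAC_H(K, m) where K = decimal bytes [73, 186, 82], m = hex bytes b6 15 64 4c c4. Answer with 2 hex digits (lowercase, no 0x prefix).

Key decimal bytes [73, 186, 82] = 49 ba 52 is exactly B = 3 bytes: K' = 49 ba 52.
K' ⊕ ipad = 7f 8c 64.  K' ⊕ opad = 15 e6 0e.
Inner input = (K'⊕ipad) ∥ m = 7f 8c 64 ∥ b6 15 64 4c c4.
Inner hash: sum = 127+140+100+182+21+100+76+196 = 942; mod 256 = 174 → ae.
Outer input = (K'⊕opad) ∥ inner = 15 e6 0e ∥ ae.
Outer hash (tag): sum = 21+230+14+174 = 439; mod 256 = 183 → b7.

b7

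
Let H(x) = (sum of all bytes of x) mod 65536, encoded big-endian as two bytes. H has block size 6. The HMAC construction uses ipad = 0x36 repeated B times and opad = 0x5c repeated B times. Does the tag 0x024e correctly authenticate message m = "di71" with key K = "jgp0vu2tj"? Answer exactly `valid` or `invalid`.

Key "jgp0vu2tj" = 6a 67 70 30 76 75 32 74 6a is 9 bytes > B = 6, so hash it first: H(key) = 03 6c, then zero-pad to 6 bytes: K' = 03 6c 00 00 00 00.
K' ⊕ ipad = 35 5a 36 36 36 36; K' ⊕ opad = 5f 30 5c 5c 5c 5c.
Inner hash: sum = 53+90+54+54+54+54+100+105+55+49 = 668 → 02 9c.
Outer hash (recomputed tag): sum = 95+48+92+92+92+92+2+156 = 669 → 02 9d.
Recomputed tag = 029d; claimed = 024e → mismatch.

invalid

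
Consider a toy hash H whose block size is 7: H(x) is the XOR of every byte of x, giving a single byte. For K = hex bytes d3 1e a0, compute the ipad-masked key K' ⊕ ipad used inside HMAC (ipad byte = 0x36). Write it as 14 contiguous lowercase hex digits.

e5289636363636

Key hex bytes d3 1e a0 is 3 bytes ≤ B = 7; zero-pad to 7 bytes: K' = d3 1e a0 00 00 00 00.
XOR each byte with 0x36: d3⊕36=e5, 1e⊕36=28, a0⊕36=96, 00⊕36=36, 00⊕36=36, 00⊕36=36, 00⊕36=36.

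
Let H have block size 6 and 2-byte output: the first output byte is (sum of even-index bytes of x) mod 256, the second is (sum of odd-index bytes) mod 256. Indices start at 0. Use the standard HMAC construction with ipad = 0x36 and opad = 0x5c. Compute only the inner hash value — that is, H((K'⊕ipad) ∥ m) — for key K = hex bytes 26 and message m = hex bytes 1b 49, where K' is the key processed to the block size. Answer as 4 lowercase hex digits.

97eb

Key hex bytes 26 is 1 byte ≤ B = 6; zero-pad to 6 bytes: K' = 26 00 00 00 00 00.
K' ⊕ ipad = 10 36 36 36 36 36.
Inner input = 10 36 36 36 36 36 ∥ 1b 49.
Inner hash: even-index sum = 151 mod 256 = 151; odd-index sum = 235 mod 256 = 235 → 97 eb.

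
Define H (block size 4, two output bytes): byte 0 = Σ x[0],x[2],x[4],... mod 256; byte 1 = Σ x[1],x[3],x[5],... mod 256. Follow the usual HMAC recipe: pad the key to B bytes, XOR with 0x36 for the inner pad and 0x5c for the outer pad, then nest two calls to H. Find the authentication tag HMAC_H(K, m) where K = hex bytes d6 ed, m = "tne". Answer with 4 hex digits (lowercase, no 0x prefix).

Key hex bytes d6 ed is 2 bytes ≤ B = 4; zero-pad to 4 bytes: K' = d6 ed 00 00.
K' ⊕ ipad = e0 db 36 36.  K' ⊕ opad = 8a b1 5c 5c.
Inner input = (K'⊕ipad) ∥ m = e0 db 36 36 ∥ 74 6e 65.
Inner hash: even-index sum = 495 mod 256 = 239; odd-index sum = 383 mod 256 = 127 → ef 7f.
Outer input = (K'⊕opad) ∥ inner = 8a b1 5c 5c ∥ ef 7f.
Outer hash (tag): even-index sum = 469 mod 256 = 213; odd-index sum = 396 mod 256 = 140 → d5 8c.

d58c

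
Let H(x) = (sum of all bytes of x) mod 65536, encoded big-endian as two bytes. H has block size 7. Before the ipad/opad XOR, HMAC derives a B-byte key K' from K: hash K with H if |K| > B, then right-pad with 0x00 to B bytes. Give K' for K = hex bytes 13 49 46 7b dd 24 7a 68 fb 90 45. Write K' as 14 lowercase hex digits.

|K| = 11 > B = 7, so first hash the key.
H(K): sum = 19+73+70+123+221+36+122+104+251+144+69 = 1232 → 04 d0.
Zero-pad H(K) = 04 d0 to 7 bytes: K' = 04 d0 00 00 00 00 00.

04d00000000000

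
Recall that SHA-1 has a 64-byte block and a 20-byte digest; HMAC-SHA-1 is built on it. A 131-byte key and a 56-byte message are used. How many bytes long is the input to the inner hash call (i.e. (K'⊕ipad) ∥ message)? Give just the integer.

120

Key is 131 > 64 bytes, so it is hashed to 20 bytes then zero-padded to 64: |K'| = 64.
Inner input = (K'⊕ipad) ∥ m → 64 + 56 = 120 bytes.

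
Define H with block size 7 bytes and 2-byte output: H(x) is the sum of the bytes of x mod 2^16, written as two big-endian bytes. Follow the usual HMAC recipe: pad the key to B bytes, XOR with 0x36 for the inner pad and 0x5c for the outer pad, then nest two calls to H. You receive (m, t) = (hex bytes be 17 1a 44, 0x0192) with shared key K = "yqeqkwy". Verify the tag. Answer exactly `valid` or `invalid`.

Key "yqeqkwy" = 79 71 65 71 6b 77 79 is exactly B = 7 bytes: K' = 79 71 65 71 6b 77 79.
K' ⊕ ipad = 4f 47 53 47 5d 41 4f; K' ⊕ opad = 25 2d 39 2d 37 2b 25.
Inner hash: sum = 79+71+83+71+93+65+79+190+23+26+68 = 848 → 03 50.
Outer hash (recomputed tag): sum = 37+45+57+45+55+43+37+3+80 = 402 → 01 92.
Recomputed tag = 0192; claimed = 0192 → match.

valid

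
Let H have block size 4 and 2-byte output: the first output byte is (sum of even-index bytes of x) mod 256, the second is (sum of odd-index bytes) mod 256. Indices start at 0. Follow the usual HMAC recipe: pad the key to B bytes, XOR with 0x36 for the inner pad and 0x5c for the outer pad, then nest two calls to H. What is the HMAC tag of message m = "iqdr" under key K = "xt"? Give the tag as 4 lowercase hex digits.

Key "xt" = 78 74 is 2 bytes ≤ B = 4; zero-pad to 4 bytes: K' = 78 74 00 00.
K' ⊕ ipad = 4e 42 36 36.  K' ⊕ opad = 24 28 5c 5c.
Inner input = (K'⊕ipad) ∥ m = 4e 42 36 36 ∥ 69 71 64 72.
Inner hash: even-index sum = 337 mod 256 = 81; odd-index sum = 347 mod 256 = 91 → 51 5b.
Outer input = (K'⊕opad) ∥ inner = 24 28 5c 5c ∥ 51 5b.
Outer hash (tag): even-index sum = 209 mod 256 = 209; odd-index sum = 223 mod 256 = 223 → d1 df.

d1df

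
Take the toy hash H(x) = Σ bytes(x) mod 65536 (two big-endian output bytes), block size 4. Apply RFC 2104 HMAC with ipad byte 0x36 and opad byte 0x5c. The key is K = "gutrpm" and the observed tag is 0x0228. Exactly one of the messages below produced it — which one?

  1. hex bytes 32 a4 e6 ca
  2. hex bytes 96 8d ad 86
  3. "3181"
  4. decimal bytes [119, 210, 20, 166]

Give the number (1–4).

4

Key "gutrpm" = 67 75 74 72 70 6d is 6 bytes > B = 4, so hash it first: H(key) = 02 9f, then zero-pad to 4 bytes: K' = 02 9f 00 00.
K' ⊕ ipad = 34 a9 36 36; K' ⊕ opad = 5e c3 5c 5c.
m1: inner = H(34 a9 36 36 32 a4 e6 ca) = 03 cf; tag = H(5e c3 5c 5c 03 cf) = 02ab
m2: inner = H(34 a9 36 36 96 8d ad 86) = 03 9f; tag = H(5e c3 5c 5c 03 9f) = 027b
m3: inner = H(34 a9 36 36 33 31 38 31) = 02 16; tag = H(5e c3 5c 5c 02 16) = 01f1
m4: inner = H(34 a9 36 36 77 d2 14 a6) = 03 4c; tag = H(5e c3 5c 5c 03 4c) = 0228 ← matches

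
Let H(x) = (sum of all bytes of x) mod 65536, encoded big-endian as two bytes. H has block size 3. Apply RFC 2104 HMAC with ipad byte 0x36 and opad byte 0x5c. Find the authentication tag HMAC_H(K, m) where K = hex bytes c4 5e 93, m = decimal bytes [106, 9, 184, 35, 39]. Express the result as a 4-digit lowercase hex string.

Key hex bytes c4 5e 93 is exactly B = 3 bytes: K' = c4 5e 93.
K' ⊕ ipad = f2 68 a5.  K' ⊕ opad = 98 02 cf.
Inner input = (K'⊕ipad) ∥ m = f2 68 a5 ∥ 6a 09 b8 23 27.
Inner hash: sum = 242+104+165+106+9+184+35+39 = 884 → 03 74.
Outer input = (K'⊕opad) ∥ inner = 98 02 cf ∥ 03 74.
Outer hash (tag): sum = 152+2+207+3+116 = 480 → 01 e0.

01e0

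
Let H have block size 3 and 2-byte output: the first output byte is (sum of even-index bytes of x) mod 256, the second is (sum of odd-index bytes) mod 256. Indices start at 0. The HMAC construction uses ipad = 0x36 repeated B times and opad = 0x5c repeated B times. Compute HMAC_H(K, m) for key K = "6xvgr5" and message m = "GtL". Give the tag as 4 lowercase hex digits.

Key "6xvgr5" = 36 78 76 67 72 35 is 6 bytes > B = 3, so hash it first: H(key) = 1e 14, then zero-pad to 3 bytes: K' = 1e 14 00.
K' ⊕ ipad = 28 22 36.  K' ⊕ opad = 42 48 5c.
Inner input = (K'⊕ipad) ∥ m = 28 22 36 ∥ 47 74 4c.
Inner hash: even-index sum = 210 mod 256 = 210; odd-index sum = 181 mod 256 = 181 → d2 b5.
Outer input = (K'⊕opad) ∥ inner = 42 48 5c ∥ d2 b5.
Outer hash (tag): even-index sum = 339 mod 256 = 83; odd-index sum = 282 mod 256 = 26 → 53 1a.

531a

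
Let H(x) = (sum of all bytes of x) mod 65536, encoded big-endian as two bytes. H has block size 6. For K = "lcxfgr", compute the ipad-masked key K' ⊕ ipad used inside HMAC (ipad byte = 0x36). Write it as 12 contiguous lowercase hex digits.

5a554e505144

Key "lcxfgr" = 6c 63 78 66 67 72 is exactly B = 6 bytes: K' = 6c 63 78 66 67 72.
XOR each byte with 0x36: 6c⊕36=5a, 63⊕36=55, 78⊕36=4e, 66⊕36=50, 67⊕36=51, 72⊕36=44.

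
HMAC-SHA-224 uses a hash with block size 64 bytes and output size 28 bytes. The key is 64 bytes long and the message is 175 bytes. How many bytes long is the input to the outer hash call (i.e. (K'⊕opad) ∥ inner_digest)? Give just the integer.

92

Key is 64 ≤ 64 bytes, zero-padded: |K'| = 64.
Outer input = (K'⊕opad) ∥ H(inner) → 64 + 28 = 92 bytes.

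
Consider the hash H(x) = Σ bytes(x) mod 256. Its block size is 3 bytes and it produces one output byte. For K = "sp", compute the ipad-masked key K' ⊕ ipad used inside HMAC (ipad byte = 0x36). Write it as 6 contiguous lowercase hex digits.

454636

Key "sp" = 73 70 is 2 bytes ≤ B = 3; zero-pad to 3 bytes: K' = 73 70 00.
XOR each byte with 0x36: 73⊕36=45, 70⊕36=46, 00⊕36=36.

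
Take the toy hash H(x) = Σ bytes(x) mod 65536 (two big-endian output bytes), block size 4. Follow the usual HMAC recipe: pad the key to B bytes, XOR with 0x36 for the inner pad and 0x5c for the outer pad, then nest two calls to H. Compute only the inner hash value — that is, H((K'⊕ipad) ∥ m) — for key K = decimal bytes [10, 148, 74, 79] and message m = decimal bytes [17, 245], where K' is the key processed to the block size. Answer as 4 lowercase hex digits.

02d9

Key decimal bytes [10, 148, 74, 79] = 0a 94 4a 4f is exactly B = 4 bytes: K' = 0a 94 4a 4f.
K' ⊕ ipad = 3c a2 7c 79.
Inner input = 3c a2 7c 79 ∥ 11 f5.
Inner hash: sum = 60+162+124+121+17+245 = 729 → 02 d9.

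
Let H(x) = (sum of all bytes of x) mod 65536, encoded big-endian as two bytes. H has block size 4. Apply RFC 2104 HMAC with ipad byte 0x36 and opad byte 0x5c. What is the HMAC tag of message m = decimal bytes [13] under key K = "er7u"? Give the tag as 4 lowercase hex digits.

01e3

Key "er7u" = 65 72 37 75 is exactly B = 4 bytes: K' = 65 72 37 75.
K' ⊕ ipad = 53 44 01 43.  K' ⊕ opad = 39 2e 6b 29.
Inner input = (K'⊕ipad) ∥ m = 53 44 01 43 ∥ 0d.
Inner hash: sum = 83+68+1+67+13 = 232 → 00 e8.
Outer input = (K'⊕opad) ∥ inner = 39 2e 6b 29 ∥ 00 e8.
Outer hash (tag): sum = 57+46+107+41+0+232 = 483 → 01 e3.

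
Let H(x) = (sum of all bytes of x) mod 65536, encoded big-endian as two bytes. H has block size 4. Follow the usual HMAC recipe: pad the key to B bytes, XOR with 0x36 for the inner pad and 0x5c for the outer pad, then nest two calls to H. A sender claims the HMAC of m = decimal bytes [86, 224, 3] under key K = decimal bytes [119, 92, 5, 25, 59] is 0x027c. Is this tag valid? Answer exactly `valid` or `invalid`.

Key decimal bytes [119, 92, 5, 25, 59] = 77 5c 05 19 3b is 5 bytes > B = 4, so hash it first: H(key) = 01 2c, then zero-pad to 4 bytes: K' = 01 2c 00 00.
K' ⊕ ipad = 37 1a 36 36; K' ⊕ opad = 5d 70 5c 5c.
Inner hash: sum = 55+26+54+54+86+224+3 = 502 → 01 f6.
Outer hash (recomputed tag): sum = 93+112+92+92+1+246 = 636 → 02 7c.
Recomputed tag = 027c; claimed = 027c → match.

valid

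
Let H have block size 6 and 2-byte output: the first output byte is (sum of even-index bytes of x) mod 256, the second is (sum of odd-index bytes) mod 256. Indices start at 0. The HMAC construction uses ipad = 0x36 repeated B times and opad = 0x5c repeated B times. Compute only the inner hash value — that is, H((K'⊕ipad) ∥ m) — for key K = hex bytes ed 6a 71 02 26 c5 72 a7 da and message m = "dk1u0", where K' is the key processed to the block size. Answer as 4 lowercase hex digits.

173a

Key hex bytes ed 6a 71 02 26 c5 72 a7 da is 9 bytes > B = 6, so hash it first: H(key) = d0 d8, then zero-pad to 6 bytes: K' = d0 d8 00 00 00 00.
K' ⊕ ipad = e6 ee 36 36 36 36.
Inner input = e6 ee 36 36 36 36 ∥ 64 6b 31 75 30.
Inner hash: even-index sum = 535 mod 256 = 23; odd-index sum = 570 mod 256 = 58 → 17 3a.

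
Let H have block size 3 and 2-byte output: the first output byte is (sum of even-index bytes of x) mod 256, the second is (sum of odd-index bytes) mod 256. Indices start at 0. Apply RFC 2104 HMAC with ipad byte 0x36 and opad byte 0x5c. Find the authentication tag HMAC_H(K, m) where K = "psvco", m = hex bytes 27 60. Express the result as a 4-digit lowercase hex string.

6c83

Key "psvco" = 70 73 76 63 6f is 5 bytes > B = 3, so hash it first: H(key) = 55 d6, then zero-pad to 3 bytes: K' = 55 d6 00.
K' ⊕ ipad = 63 e0 36.  K' ⊕ opad = 09 8a 5c.
Inner input = (K'⊕ipad) ∥ m = 63 e0 36 ∥ 27 60.
Inner hash: even-index sum = 249 mod 256 = 249; odd-index sum = 263 mod 256 = 7 → f9 07.
Outer input = (K'⊕opad) ∥ inner = 09 8a 5c ∥ f9 07.
Outer hash (tag): even-index sum = 108 mod 256 = 108; odd-index sum = 387 mod 256 = 131 → 6c 83.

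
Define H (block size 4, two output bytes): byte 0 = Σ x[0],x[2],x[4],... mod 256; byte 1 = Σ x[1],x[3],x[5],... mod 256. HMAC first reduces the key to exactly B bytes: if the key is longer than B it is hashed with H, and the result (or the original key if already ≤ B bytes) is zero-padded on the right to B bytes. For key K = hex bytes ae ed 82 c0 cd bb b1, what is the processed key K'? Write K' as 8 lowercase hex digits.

|K| = 7 > B = 4, so first hash the key.
H(K): even-index sum = 686 mod 256 = 174; odd-index sum = 616 mod 256 = 104 → ae 68.
Zero-pad H(K) = ae 68 to 4 bytes: K' = ae 68 00 00.

ae680000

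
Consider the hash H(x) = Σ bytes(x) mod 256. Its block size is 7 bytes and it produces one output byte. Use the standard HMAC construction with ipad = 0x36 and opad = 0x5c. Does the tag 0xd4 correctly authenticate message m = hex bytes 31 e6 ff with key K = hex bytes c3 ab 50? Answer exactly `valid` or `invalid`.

invalid

Key hex bytes c3 ab 50 is 3 bytes ≤ B = 7; zero-pad to 7 bytes: K' = c3 ab 50 00 00 00 00.
K' ⊕ ipad = f5 9d 66 36 36 36 36; K' ⊕ opad = 9f f7 0c 5c 5c 5c 5c.
Inner hash: sum = 245+157+102+54+54+54+54+49+230+255 = 1254; mod 256 = 230 → e6.
Outer hash (recomputed tag): sum = 159+247+12+92+92+92+92+230 = 1016; mod 256 = 248 → f8.
Recomputed tag = f8; claimed = d4 → mismatch.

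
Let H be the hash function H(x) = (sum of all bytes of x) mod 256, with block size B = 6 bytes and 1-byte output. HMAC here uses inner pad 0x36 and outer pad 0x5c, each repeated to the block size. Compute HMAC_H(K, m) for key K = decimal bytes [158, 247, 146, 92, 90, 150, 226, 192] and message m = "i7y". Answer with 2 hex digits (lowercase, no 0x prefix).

Key decimal bytes [158, 247, 146, 92, 90, 150, 226, 192] = 9e f7 92 5c 5a 96 e2 c0 is 8 bytes > B = 6, so hash it first: H(key) = 15, then zero-pad to 6 bytes: K' = 15 00 00 00 00 00.
K' ⊕ ipad = 23 36 36 36 36 36.  K' ⊕ opad = 49 5c 5c 5c 5c 5c.
Inner input = (K'⊕ipad) ∥ m = 23 36 36 36 36 36 ∥ 69 37 79.
Inner hash: sum = 35+54+54+54+54+54+105+55+121 = 586; mod 256 = 74 → 4a.
Outer input = (K'⊕opad) ∥ inner = 49 5c 5c 5c 5c 5c ∥ 4a.
Outer hash (tag): sum = 73+92+92+92+92+92+74 = 607; mod 256 = 95 → 5f.

5f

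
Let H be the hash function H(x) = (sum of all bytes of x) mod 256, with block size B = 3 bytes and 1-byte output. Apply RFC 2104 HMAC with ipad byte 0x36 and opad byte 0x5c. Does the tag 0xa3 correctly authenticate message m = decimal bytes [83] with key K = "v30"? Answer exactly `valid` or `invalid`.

valid

Key "v30" = 76 33 30 is exactly B = 3 bytes: K' = 76 33 30.
K' ⊕ ipad = 40 05 06; K' ⊕ opad = 2a 6f 6c.
Inner hash: sum = 64+5+6+83 = 158 → 9e.
Outer hash (recomputed tag): sum = 42+111+108+158 = 419; mod 256 = 163 → a3.
Recomputed tag = a3; claimed = a3 → match.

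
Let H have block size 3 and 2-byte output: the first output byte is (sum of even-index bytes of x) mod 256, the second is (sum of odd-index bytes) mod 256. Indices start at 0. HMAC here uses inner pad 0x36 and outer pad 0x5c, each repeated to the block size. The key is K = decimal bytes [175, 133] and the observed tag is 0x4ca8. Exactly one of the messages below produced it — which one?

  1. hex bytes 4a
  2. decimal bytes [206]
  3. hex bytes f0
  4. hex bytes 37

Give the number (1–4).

Key decimal bytes [175, 133] = af 85 is 2 bytes ≤ B = 3; zero-pad to 3 bytes: K' = af 85 00.
K' ⊕ ipad = 99 b3 36; K' ⊕ opad = f3 d9 5c.
m1: inner = H(99 b3 36 4a) = cf fd; tag = H(f3 d9 5c cf fd) = 4ca8 ← matches
m2: inner = H(99 b3 36 ce) = cf 81; tag = H(f3 d9 5c cf 81) = d0a8
m3: inner = H(99 b3 36 f0) = cf a3; tag = H(f3 d9 5c cf a3) = f2a8
m4: inner = H(99 b3 36 37) = cf ea; tag = H(f3 d9 5c cf ea) = 39a8

1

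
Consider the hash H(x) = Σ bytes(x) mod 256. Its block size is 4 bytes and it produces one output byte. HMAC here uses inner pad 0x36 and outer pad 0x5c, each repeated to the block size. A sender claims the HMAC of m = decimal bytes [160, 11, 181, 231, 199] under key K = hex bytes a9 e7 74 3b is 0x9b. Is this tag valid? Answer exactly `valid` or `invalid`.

Key hex bytes a9 e7 74 3b is exactly B = 4 bytes: K' = a9 e7 74 3b.
K' ⊕ ipad = 9f d1 42 0d; K' ⊕ opad = f5 bb 28 67.
Inner hash: sum = 159+209+66+13+160+11+181+231+199 = 1229; mod 256 = 205 → cd.
Outer hash (recomputed tag): sum = 245+187+40+103+205 = 780; mod 256 = 12 → 0c.
Recomputed tag = 0c; claimed = 9b → mismatch.

invalid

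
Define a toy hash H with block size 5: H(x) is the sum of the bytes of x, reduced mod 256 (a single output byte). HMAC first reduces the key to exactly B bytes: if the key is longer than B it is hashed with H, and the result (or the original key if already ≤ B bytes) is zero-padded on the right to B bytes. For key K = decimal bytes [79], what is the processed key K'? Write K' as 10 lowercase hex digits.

Key decimal bytes [79] = 4f is 1 byte ≤ B = 5; zero-pad to 5 bytes: K' = 4f 00 00 00 00.

4f00000000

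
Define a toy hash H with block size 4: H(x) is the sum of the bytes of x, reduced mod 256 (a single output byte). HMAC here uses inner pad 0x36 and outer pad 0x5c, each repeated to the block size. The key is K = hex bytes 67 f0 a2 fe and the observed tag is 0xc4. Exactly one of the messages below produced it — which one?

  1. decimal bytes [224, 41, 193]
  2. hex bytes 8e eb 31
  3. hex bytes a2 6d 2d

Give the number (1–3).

Key hex bytes 67 f0 a2 fe is exactly B = 4 bytes: K' = 67 f0 a2 fe.
K' ⊕ ipad = 51 c6 94 c8; K' ⊕ opad = 3b ac fe a2.
m1: inner = H(51 c6 94 c8 e0 29 c1) = 3d; tag = H(3b ac fe a2 3d) = c4 ← matches
m2: inner = H(51 c6 94 c8 8e eb 31) = 1d; tag = H(3b ac fe a2 1d) = a4
m3: inner = H(51 c6 94 c8 a2 6d 2d) = af; tag = H(3b ac fe a2 af) = 36

1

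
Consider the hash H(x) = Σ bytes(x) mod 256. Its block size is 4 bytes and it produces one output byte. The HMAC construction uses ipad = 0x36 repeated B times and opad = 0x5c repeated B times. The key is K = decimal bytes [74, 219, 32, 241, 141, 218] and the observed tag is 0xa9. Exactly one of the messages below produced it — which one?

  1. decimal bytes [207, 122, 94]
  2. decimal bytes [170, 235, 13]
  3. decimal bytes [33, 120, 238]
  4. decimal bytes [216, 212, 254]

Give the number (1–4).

3

Key decimal bytes [74, 219, 32, 241, 141, 218] = 4a db 20 f1 8d da is 6 bytes > B = 4, so hash it first: H(key) = 9d, then zero-pad to 4 bytes: K' = 9d 00 00 00.
K' ⊕ ipad = ab 36 36 36; K' ⊕ opad = c1 5c 5c 5c.
m1: inner = H(ab 36 36 36 cf 7a 5e) = f4; tag = H(c1 5c 5c 5c f4) = c9
m2: inner = H(ab 36 36 36 aa eb 0d) = ef; tag = H(c1 5c 5c 5c ef) = c4
m3: inner = H(ab 36 36 36 21 78 ee) = d4; tag = H(c1 5c 5c 5c d4) = a9 ← matches
m4: inner = H(ab 36 36 36 d8 d4 fe) = f7; tag = H(c1 5c 5c 5c f7) = cc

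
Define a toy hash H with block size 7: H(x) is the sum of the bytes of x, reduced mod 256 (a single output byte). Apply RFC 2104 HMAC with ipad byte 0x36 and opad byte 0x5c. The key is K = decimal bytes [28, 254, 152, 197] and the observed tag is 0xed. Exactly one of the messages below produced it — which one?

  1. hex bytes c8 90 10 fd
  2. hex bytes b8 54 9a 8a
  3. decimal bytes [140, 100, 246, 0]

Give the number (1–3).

1

Key decimal bytes [28, 254, 152, 197] = 1c fe 98 c5 is 4 bytes ≤ B = 7; zero-pad to 7 bytes: K' = 1c fe 98 c5 00 00 00.
K' ⊕ ipad = 2a c8 ae f3 36 36 36; K' ⊕ opad = 40 a2 c4 99 5c 5c 5c.
m1: inner = H(2a c8 ae f3 36 36 36 c8 90 10 fd) = 9a; tag = H(40 a2 c4 99 5c 5c 5c 9a) = ed ← matches
m2: inner = H(2a c8 ae f3 36 36 36 b8 54 9a 8a) = 65; tag = H(40 a2 c4 99 5c 5c 5c 65) = b8
m3: inner = H(2a c8 ae f3 36 36 36 8c 64 f6 00) = 1b; tag = H(40 a2 c4 99 5c 5c 5c 1b) = 6e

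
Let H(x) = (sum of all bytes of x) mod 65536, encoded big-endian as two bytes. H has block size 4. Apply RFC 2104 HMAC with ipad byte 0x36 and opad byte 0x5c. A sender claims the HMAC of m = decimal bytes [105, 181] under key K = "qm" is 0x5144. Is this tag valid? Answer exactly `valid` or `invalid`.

invalid

Key "qm" = 71 6d is 2 bytes ≤ B = 4; zero-pad to 4 bytes: K' = 71 6d 00 00.
K' ⊕ ipad = 47 5b 36 36; K' ⊕ opad = 2d 31 5c 5c.
Inner hash: sum = 71+91+54+54+105+181 = 556 → 02 2c.
Outer hash (recomputed tag): sum = 45+49+92+92+2+44 = 324 → 01 44.
Recomputed tag = 0144; claimed = 5144 → mismatch.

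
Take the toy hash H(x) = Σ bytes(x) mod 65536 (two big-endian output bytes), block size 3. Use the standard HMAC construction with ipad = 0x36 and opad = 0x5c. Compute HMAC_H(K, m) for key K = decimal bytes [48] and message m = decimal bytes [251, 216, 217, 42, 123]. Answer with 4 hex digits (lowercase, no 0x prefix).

Key decimal bytes [48] = 30 is 1 byte ≤ B = 3; zero-pad to 3 bytes: K' = 30 00 00.
K' ⊕ ipad = 06 36 36.  K' ⊕ opad = 6c 5c 5c.
Inner input = (K'⊕ipad) ∥ m = 06 36 36 ∥ fb d8 d9 2a 7b.
Inner hash: sum = 6+54+54+251+216+217+42+123 = 963 → 03 c3.
Outer input = (K'⊕opad) ∥ inner = 6c 5c 5c ∥ 03 c3.
Outer hash (tag): sum = 108+92+92+3+195 = 490 → 01 ea.

01ea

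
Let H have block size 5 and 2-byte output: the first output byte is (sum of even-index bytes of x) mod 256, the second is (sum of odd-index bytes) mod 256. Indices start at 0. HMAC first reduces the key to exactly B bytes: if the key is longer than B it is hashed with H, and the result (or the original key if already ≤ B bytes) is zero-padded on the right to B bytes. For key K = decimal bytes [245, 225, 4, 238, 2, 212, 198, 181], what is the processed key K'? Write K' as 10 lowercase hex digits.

c158000000

|K| = 8 > B = 5, so first hash the key.
H(K): even-index sum = 449 mod 256 = 193; odd-index sum = 856 mod 256 = 88 → c1 58.
Zero-pad H(K) = c1 58 to 5 bytes: K' = c1 58 00 00 00.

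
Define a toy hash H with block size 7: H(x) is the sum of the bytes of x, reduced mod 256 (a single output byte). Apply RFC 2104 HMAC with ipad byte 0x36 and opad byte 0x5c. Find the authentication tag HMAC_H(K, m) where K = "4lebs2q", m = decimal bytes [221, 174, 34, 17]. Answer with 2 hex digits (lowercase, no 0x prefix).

Key "4lebs2q" = 34 6c 65 62 73 32 71 is exactly B = 7 bytes: K' = 34 6c 65 62 73 32 71.
K' ⊕ ipad = 02 5a 53 54 45 04 47.  K' ⊕ opad = 68 30 39 3e 2f 6e 2d.
Inner input = (K'⊕ipad) ∥ m = 02 5a 53 54 45 04 47 ∥ dd ae 22 11.
Inner hash: sum = 2+90+83+84+69+4+71+221+174+34+17 = 849; mod 256 = 81 → 51.
Outer input = (K'⊕opad) ∥ inner = 68 30 39 3e 2f 6e 2d ∥ 51.
Outer hash (tag): sum = 104+48+57+62+47+110+45+81 = 554; mod 256 = 42 → 2a.

2a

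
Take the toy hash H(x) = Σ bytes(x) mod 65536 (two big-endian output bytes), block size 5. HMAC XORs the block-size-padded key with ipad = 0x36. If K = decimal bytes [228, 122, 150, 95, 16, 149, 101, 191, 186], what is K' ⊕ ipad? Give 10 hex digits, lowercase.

Key decimal bytes [228, 122, 150, 95, 16, 149, 101, 191, 186] = e4 7a 96 5f 10 95 65 bf ba is 9 bytes > B = 5, so hash it first: H(key) = 04 d6, then zero-pad to 5 bytes: K' = 04 d6 00 00 00.
XOR each byte with 0x36: 04⊕36=32, d6⊕36=e0, 00⊕36=36, 00⊕36=36, 00⊕36=36.

32e0363636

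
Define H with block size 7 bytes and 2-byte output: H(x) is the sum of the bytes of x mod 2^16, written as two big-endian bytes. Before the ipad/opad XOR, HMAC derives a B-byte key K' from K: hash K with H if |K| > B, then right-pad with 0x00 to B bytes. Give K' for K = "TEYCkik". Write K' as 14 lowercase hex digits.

Key "TEYCkik" = 54 45 59 43 6b 69 6b is exactly B = 7 bytes: K' = 54 45 59 43 6b 69 6b.

544559436b696b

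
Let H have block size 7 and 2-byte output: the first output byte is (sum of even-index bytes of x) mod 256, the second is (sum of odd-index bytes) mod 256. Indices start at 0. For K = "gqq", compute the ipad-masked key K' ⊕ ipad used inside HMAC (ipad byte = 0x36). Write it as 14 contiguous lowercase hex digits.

Key "gqq" = 67 71 71 is 3 bytes ≤ B = 7; zero-pad to 7 bytes: K' = 67 71 71 00 00 00 00.
XOR each byte with 0x36: 67⊕36=51, 71⊕36=47, 71⊕36=47, 00⊕36=36, 00⊕36=36, 00⊕36=36, 00⊕36=36.

51474736363636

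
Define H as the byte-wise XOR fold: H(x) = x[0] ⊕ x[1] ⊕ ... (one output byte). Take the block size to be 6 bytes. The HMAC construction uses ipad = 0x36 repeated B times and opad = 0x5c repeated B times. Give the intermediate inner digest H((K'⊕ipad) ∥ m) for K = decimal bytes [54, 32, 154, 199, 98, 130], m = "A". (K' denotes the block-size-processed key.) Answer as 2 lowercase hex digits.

ea

Key decimal bytes [54, 32, 154, 199, 98, 130] = 36 20 9a c7 62 82 is exactly B = 6 bytes: K' = 36 20 9a c7 62 82.
K' ⊕ ipad = 00 16 ac f1 54 b4.
Inner input = 00 16 ac f1 54 b4 ∥ 41.
Inner hash: XOR 00⊕16⊕ac⊕f1⊕54⊕b4⊕41 = ea.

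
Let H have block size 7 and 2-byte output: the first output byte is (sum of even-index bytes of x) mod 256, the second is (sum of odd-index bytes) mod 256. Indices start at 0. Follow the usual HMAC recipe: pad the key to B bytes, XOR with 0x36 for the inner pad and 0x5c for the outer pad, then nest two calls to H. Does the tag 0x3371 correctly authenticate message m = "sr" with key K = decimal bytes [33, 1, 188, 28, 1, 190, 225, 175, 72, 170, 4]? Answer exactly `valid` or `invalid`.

Key decimal bytes [33, 1, 188, 28, 1, 190, 225, 175, 72, 170, 4] = 21 01 bc 1c 01 be e1 af 48 aa 04 is 11 bytes > B = 7, so hash it first: H(key) = 0b 34, then zero-pad to 7 bytes: K' = 0b 34 00 00 00 00 00.
K' ⊕ ipad = 3d 02 36 36 36 36 36; K' ⊕ opad = 57 68 5c 5c 5c 5c 5c.
Inner hash: even-index sum = 337 mod 256 = 81; odd-index sum = 225 mod 256 = 225 → 51 e1.
Outer hash (recomputed tag): even-index sum = 588 mod 256 = 76; odd-index sum = 369 mod 256 = 113 → 4c 71.
Recomputed tag = 4c71; claimed = 3371 → mismatch.

invalid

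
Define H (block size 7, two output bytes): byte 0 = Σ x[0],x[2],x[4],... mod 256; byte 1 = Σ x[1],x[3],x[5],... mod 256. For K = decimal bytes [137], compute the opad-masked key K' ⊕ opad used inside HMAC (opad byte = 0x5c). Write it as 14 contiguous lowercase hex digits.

Key decimal bytes [137] = 89 is 1 byte ≤ B = 7; zero-pad to 7 bytes: K' = 89 00 00 00 00 00 00.
XOR each byte with 0x5c: 89⊕5c=d5, 00⊕5c=5c, 00⊕5c=5c, 00⊕5c=5c, 00⊕5c=5c, 00⊕5c=5c, 00⊕5c=5c.

d55c5c5c5c5c5c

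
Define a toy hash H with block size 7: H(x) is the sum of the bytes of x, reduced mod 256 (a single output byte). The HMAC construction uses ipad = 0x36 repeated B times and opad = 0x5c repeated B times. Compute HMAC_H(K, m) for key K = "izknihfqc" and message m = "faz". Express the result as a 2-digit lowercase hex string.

Key "izknihfqc" = 69 7a 6b 6e 69 68 66 71 63 is 9 bytes > B = 7, so hash it first: H(key) = c7, then zero-pad to 7 bytes: K' = c7 00 00 00 00 00 00.
K' ⊕ ipad = f1 36 36 36 36 36 36.  K' ⊕ opad = 9b 5c 5c 5c 5c 5c 5c.
Inner input = (K'⊕ipad) ∥ m = f1 36 36 36 36 36 36 ∥ 66 61 7a.
Inner hash: sum = 241+54+54+54+54+54+54+102+97+122 = 886; mod 256 = 118 → 76.
Outer input = (K'⊕opad) ∥ inner = 9b 5c 5c 5c 5c 5c 5c ∥ 76.
Outer hash (tag): sum = 155+92+92+92+92+92+92+118 = 825; mod 256 = 57 → 39.

39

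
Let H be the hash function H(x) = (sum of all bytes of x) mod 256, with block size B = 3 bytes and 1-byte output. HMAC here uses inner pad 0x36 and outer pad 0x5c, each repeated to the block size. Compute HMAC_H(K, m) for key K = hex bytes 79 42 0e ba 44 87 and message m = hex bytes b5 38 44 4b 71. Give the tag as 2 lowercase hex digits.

9b

Key hex bytes 79 42 0e ba 44 87 is 6 bytes > B = 3, so hash it first: H(key) = 4e, then zero-pad to 3 bytes: K' = 4e 00 00.
K' ⊕ ipad = 78 36 36.  K' ⊕ opad = 12 5c 5c.
Inner input = (K'⊕ipad) ∥ m = 78 36 36 ∥ b5 38 44 4b 71.
Inner hash: sum = 120+54+54+181+56+68+75+113 = 721; mod 256 = 209 → d1.
Outer input = (K'⊕opad) ∥ inner = 12 5c 5c ∥ d1.
Outer hash (tag): sum = 18+92+92+209 = 411; mod 256 = 155 → 9b.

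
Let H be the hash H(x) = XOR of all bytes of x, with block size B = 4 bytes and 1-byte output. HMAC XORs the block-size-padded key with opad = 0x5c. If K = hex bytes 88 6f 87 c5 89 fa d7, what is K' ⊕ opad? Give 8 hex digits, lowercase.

5d5c5c5c

Key hex bytes 88 6f 87 c5 89 fa d7 is 7 bytes > B = 4, so hash it first: H(key) = 01, then zero-pad to 4 bytes: K' = 01 00 00 00.
XOR each byte with 0x5c: 01⊕5c=5d, 00⊕5c=5c, 00⊕5c=5c, 00⊕5c=5c.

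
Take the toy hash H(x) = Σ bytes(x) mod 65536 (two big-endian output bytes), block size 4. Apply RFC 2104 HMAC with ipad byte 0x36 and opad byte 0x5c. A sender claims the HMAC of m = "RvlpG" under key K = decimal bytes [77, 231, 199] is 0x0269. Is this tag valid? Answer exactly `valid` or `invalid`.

Key decimal bytes [77, 231, 199] = 4d e7 c7 is 3 bytes ≤ B = 4; zero-pad to 4 bytes: K' = 4d e7 c7 00.
K' ⊕ ipad = 7b d1 f1 36; K' ⊕ opad = 11 bb 9b 5c.
Inner hash: sum = 123+209+241+54+82+118+108+112+71 = 1118 → 04 5e.
Outer hash (recomputed tag): sum = 17+187+155+92+4+94 = 549 → 02 25.
Recomputed tag = 0225; claimed = 0269 → mismatch.

invalid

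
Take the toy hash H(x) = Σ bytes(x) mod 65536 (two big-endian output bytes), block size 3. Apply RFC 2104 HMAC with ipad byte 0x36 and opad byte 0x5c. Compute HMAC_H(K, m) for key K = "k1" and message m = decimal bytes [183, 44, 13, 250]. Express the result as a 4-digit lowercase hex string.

0186

Key "k1" = 6b 31 is 2 bytes ≤ B = 3; zero-pad to 3 bytes: K' = 6b 31 00.
K' ⊕ ipad = 5d 07 36.  K' ⊕ opad = 37 6d 5c.
Inner input = (K'⊕ipad) ∥ m = 5d 07 36 ∥ b7 2c 0d fa.
Inner hash: sum = 93+7+54+183+44+13+250 = 644 → 02 84.
Outer input = (K'⊕opad) ∥ inner = 37 6d 5c ∥ 02 84.
Outer hash (tag): sum = 55+109+92+2+132 = 390 → 01 86.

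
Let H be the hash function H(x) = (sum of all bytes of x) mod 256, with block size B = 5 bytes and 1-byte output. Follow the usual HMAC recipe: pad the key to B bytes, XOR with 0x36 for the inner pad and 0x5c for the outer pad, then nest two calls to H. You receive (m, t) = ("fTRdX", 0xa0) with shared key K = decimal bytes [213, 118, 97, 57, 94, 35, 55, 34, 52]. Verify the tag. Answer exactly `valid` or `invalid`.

invalid

Key decimal bytes [213, 118, 97, 57, 94, 35, 55, 34, 52] = d5 76 61 39 5e 23 37 22 34 is 9 bytes > B = 5, so hash it first: H(key) = f3, then zero-pad to 5 bytes: K' = f3 00 00 00 00.
K' ⊕ ipad = c5 36 36 36 36; K' ⊕ opad = af 5c 5c 5c 5c.
Inner hash: sum = 197+54+54+54+54+102+84+82+100+88 = 869; mod 256 = 101 → 65.
Outer hash (recomputed tag): sum = 175+92+92+92+92+101 = 644; mod 256 = 132 → 84.
Recomputed tag = 84; claimed = a0 → mismatch.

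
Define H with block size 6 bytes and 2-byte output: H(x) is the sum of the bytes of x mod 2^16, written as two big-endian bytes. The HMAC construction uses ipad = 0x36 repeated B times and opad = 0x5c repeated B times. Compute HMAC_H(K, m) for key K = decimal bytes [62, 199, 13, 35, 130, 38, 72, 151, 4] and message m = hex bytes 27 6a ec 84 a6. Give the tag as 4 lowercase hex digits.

Key decimal bytes [62, 199, 13, 35, 130, 38, 72, 151, 4] = 3e c7 0d 23 82 26 48 97 04 is 9 bytes > B = 6, so hash it first: H(key) = 02 c0, then zero-pad to 6 bytes: K' = 02 c0 00 00 00 00.
K' ⊕ ipad = 34 f6 36 36 36 36.  K' ⊕ opad = 5e 9c 5c 5c 5c 5c.
Inner input = (K'⊕ipad) ∥ m = 34 f6 36 36 36 36 ∥ 27 6a ec 84 a6.
Inner hash: sum = 52+246+54+54+54+54+39+106+236+132+166 = 1193 → 04 a9.
Outer input = (K'⊕opad) ∥ inner = 5e 9c 5c 5c 5c 5c ∥ 04 a9.
Outer hash (tag): sum = 94+156+92+92+92+92+4+169 = 791 → 03 17.

0317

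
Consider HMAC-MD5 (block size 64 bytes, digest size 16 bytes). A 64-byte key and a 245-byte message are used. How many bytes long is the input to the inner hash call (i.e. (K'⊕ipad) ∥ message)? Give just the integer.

309

Key is 64 ≤ 64 bytes, zero-padded: |K'| = 64.
Inner input = (K'⊕ipad) ∥ m → 64 + 245 = 309 bytes.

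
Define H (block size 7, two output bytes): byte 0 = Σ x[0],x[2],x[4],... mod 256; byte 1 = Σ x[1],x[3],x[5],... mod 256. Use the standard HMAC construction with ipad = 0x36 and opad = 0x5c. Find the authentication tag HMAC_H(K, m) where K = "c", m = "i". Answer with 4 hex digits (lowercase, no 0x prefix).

Key "c" = 63 is 1 byte ≤ B = 7; zero-pad to 7 bytes: K' = 63 00 00 00 00 00 00.
K' ⊕ ipad = 55 36 36 36 36 36 36.  K' ⊕ opad = 3f 5c 5c 5c 5c 5c 5c.
Inner input = (K'⊕ipad) ∥ m = 55 36 36 36 36 36 36 ∥ 69.
Inner hash: even-index sum = 247 mod 256 = 247; odd-index sum = 267 mod 256 = 11 → f7 0b.
Outer input = (K'⊕opad) ∥ inner = 3f 5c 5c 5c 5c 5c 5c ∥ f7 0b.
Outer hash (tag): even-index sum = 350 mod 256 = 94; odd-index sum = 523 mod 256 = 11 → 5e 0b.

5e0b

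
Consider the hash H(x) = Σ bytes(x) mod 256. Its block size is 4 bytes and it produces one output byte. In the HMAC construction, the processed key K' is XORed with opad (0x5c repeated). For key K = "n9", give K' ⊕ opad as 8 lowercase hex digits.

32655c5c

Key "n9" = 6e 39 is 2 bytes ≤ B = 4; zero-pad to 4 bytes: K' = 6e 39 00 00.
XOR each byte with 0x5c: 6e⊕5c=32, 39⊕5c=65, 00⊕5c=5c, 00⊕5c=5c.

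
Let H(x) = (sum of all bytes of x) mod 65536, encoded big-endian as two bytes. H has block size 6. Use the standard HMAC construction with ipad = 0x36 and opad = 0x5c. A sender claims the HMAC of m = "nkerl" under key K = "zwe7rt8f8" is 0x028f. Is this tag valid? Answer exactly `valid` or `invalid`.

valid

Key "zwe7rt8f8" = 7a 77 65 37 72 74 38 66 38 is 9 bytes > B = 6, so hash it first: H(key) = 03 49, then zero-pad to 6 bytes: K' = 03 49 00 00 00 00.
K' ⊕ ipad = 35 7f 36 36 36 36; K' ⊕ opad = 5f 15 5c 5c 5c 5c.
Inner hash: sum = 53+127+54+54+54+54+110+107+101+114+108 = 936 → 03 a8.
Outer hash (recomputed tag): sum = 95+21+92+92+92+92+3+168 = 655 → 02 8f.
Recomputed tag = 028f; claimed = 028f → match.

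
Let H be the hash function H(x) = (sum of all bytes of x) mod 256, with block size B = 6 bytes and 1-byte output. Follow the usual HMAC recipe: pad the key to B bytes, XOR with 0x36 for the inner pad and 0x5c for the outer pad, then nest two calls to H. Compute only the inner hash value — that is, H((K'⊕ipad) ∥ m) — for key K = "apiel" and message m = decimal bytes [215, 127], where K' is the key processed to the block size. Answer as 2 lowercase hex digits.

Key "apiel" = 61 70 69 65 6c is 5 bytes ≤ B = 6; zero-pad to 6 bytes: K' = 61 70 69 65 6c 00.
K' ⊕ ipad = 57 46 5f 53 5a 36.
Inner input = 57 46 5f 53 5a 36 ∥ d7 7f.
Inner hash: sum = 87+70+95+83+90+54+215+127 = 821; mod 256 = 53 → 35.

35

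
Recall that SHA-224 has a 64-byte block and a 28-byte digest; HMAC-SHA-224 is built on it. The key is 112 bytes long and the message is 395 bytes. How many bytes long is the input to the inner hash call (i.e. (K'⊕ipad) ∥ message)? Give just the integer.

459

Key is 112 > 64 bytes, so it is hashed to 28 bytes then zero-padded to 64: |K'| = 64.
Inner input = (K'⊕ipad) ∥ m → 64 + 395 = 459 bytes.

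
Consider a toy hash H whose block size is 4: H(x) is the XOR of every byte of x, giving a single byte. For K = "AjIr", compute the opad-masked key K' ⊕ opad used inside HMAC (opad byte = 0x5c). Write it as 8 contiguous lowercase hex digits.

1d36152e

Key "AjIr" = 41 6a 49 72 is exactly B = 4 bytes: K' = 41 6a 49 72.
XOR each byte with 0x5c: 41⊕5c=1d, 6a⊕5c=36, 49⊕5c=15, 72⊕5c=2e.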